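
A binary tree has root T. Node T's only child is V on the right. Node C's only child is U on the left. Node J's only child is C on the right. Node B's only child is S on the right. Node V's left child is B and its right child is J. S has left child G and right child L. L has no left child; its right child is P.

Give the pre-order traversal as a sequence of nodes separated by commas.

Pre-order visits the node, then its left subtree, then its right subtree.
Visit T.
At T: no left child.
At T: go right to V.
  Visit V.
  At V: go left to B.
    Visit B.
    At B: no left child.
    At B: go right to S.
      Visit S.
      At S: go left to G.
        G is a leaf — visit G.
      At S: go right to L.
        Visit L.
        At L: no left child.
        At L: go right to P.
          P is a leaf — visit P.
  At V: go right to J.
    Visit J.
    At J: no left child.
    At J: go right to C.
      Visit C.
      At C: go left to U.
        U is a leaf — visit U.
      At C: no right child.

T, V, B, S, G, L, P, J, C, U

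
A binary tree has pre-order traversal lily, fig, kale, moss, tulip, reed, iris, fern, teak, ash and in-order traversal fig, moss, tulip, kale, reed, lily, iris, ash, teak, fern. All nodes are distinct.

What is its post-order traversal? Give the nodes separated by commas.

tulip, moss, reed, kale, fig, ash, teak, fern, iris, lily

The first element of pre-order is the root; it splits in-order into left and right subtrees.
Root lily: left subtree has 5 nodes {fig, moss, tulip, kale, reed}, right has 4 {iris, ash, teak, fern}.
  Root fig: left subtree has 0 nodes { }, right has 4 {moss, tulip, kale, reed}.
    Root kale: left subtree has 2 nodes {moss, tulip}, right has 1 {reed}.
      Root moss: left subtree has 0 nodes { }, right has 1 {tulip}.
  Root iris: left subtree has 0 nodes { }, right has 3 {ash, teak, fern}.
    Root fern: left subtree has 2 nodes {ash, teak}, right has 0 { }.
      Root teak: left subtree has 1 node {ash}, right has 0 { }.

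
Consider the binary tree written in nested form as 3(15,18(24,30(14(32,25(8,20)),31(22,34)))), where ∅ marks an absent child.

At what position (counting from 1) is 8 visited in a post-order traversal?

Post-order visits the left subtree, then the right subtree, then the node.
At 3: go left to 15.
  15 is a leaf — visit 15.
At 3: go right to 18.
  At 18: go left to 24.
    24 is a leaf — visit 24.
  At 18: go right to 30.
    At 30: go left to 14.
      At 14: go left to 32.
        32 is a leaf — visit 32.
      At 14: go right to 25.
        At 25: go left to 8.
          8 is a leaf — visit 8.
        At 25: go right to 20.
          20 is a leaf — visit 20.
        Visit 25.
      Visit 14.
    At 30: go right to 31.
      At 31: go left to 22.
        22 is a leaf — visit 22.
      At 31: go right to 34.
        34 is a leaf — visit 34.
      Visit 31.
    Visit 30.
  Visit 18.
Visit 3.
Full post-order sequence: 15, 24, 32, 8, 20, 25, 14, 22, 34, 31, 30, 18, 3.

4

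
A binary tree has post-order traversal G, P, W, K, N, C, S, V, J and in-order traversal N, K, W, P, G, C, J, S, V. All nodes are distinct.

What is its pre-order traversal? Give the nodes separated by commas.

The last element of post-order is the root; it splits in-order into left and right subtrees.
Root J: left subtree has 6 nodes {N, K, W, P, G, C}, right has 2 {S, V}.
  Root C: left subtree has 5 nodes {N, K, W, P, G}, right has 0 { }.
    Root N: left subtree has 0 nodes { }, right has 4 {K, W, P, G}.
      Root K: left subtree has 0 nodes { }, right has 3 {W, P, G}.
        Root W: left subtree has 0 nodes { }, right has 2 {P, G}.
          Root P: left subtree has 0 nodes { }, right has 1 {G}.
  Root V: left subtree has 1 node {S}, right has 0 { }.

J, C, N, K, W, P, G, V, S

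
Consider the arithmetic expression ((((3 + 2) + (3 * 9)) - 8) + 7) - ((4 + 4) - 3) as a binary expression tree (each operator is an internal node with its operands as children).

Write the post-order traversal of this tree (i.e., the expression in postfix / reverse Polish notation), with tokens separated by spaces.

3 2 + 3 9 * + 8 - 7 + 4 4 + 3 - -

Post-order on an expression tree gives postfix notation: for each operator, emit left operand, right operand, then the operator.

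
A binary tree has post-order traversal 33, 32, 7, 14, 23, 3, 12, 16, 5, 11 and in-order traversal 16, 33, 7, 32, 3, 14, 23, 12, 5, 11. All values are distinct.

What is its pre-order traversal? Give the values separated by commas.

11, 5, 16, 12, 3, 7, 33, 32, 23, 14

The last element of post-order is the root; it splits in-order into left and right subtrees.
Root 11: left subtree has 9 nodes {16, 33, 7, 32, 3, 14, 23, 12, 5}, right has 0 { }.
  Root 5: left subtree has 8 nodes {16, 33, 7, 32, 3, 14, 23, 12}, right has 0 { }.
    Root 16: left subtree has 0 nodes { }, right has 7 {33, 7, 32, 3, 14, 23, 12}.
      Root 12: left subtree has 6 nodes {33, 7, 32, 3, 14, 23}, right has 0 { }.
        Root 3: left subtree has 3 nodes {33, 7, 32}, right has 2 {14, 23}.
          Root 7: left subtree has 1 node {33}, right has 1 {32}.
          Root 23: left subtree has 1 node {14}, right has 0 { }.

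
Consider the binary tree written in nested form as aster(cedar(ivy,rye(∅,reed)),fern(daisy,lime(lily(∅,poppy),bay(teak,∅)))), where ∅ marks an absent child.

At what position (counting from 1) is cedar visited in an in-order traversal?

2

In-order visits the left subtree, then the node, then the right subtree.
At aster: go left to cedar.
  At cedar: go left to ivy.
    ivy is a leaf — visit ivy.
  Visit cedar.
  At cedar: go right to rye.
    At rye: no left child.
    Visit rye.
    At rye: go right to reed.
      reed is a leaf — visit reed.
Visit aster.
At aster: go right to fern.
  At fern: go left to daisy.
    daisy is a leaf — visit daisy.
  Visit fern.
  At fern: go right to lime.
    At lime: go left to lily.
      At lily: no left child.
      Visit lily.
      At lily: go right to poppy.
        poppy is a leaf — visit poppy.
    Visit lime.
    At lime: go right to bay.
      At bay: go left to teak.
        teak is a leaf — visit teak.
      Visit bay.
      At bay: no right child.
Full in-order sequence: ivy, cedar, rye, reed, aster, daisy, fern, lily, poppy, lime, teak, bay.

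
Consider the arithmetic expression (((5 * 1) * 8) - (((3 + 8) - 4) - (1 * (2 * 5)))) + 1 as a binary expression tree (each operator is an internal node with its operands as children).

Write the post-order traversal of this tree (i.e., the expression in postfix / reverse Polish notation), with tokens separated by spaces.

Post-order on an expression tree gives postfix notation: for each operator, emit left operand, right operand, then the operator.

5 1 * 8 * 3 8 + 4 - 1 2 5 * * - - 1 +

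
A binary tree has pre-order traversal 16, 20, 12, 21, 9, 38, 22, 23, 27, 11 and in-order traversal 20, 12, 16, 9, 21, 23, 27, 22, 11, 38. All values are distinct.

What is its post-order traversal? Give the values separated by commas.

The first element of pre-order is the root; it splits in-order into left and right subtrees.
Root 16: left subtree has 2 nodes {20, 12}, right has 7 {9, 21, 23, 27, 22, 11, 38}.
  Root 20: left subtree has 0 nodes { }, right has 1 {12}.
  Root 21: left subtree has 1 node {9}, right has 5 {23, 27, 22, 11, 38}.
    Root 38: left subtree has 4 nodes {23, 27, 22, 11}, right has 0 { }.
      Root 22: left subtree has 2 nodes {23, 27}, right has 1 {11}.
        Root 23: left subtree has 0 nodes { }, right has 1 {27}.

12, 20, 9, 27, 23, 11, 22, 38, 21, 16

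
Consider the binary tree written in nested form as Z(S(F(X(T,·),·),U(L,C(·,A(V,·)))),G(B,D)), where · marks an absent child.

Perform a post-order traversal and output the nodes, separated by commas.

Post-order visits the left subtree, then the right subtree, then the node.
At Z: go left to S.
  At S: go left to F.
    At F: go left to X.
      At X: go left to T.
        T is a leaf — visit T.
      At X: no right child.
      Visit X.
    At F: no right child.
    Visit F.
  At S: go right to U.
    At U: go left to L.
      L is a leaf — visit L.
    At U: go right to C.
      At C: no left child.
      At C: go right to A.
        At A: go left to V.
          V is a leaf — visit V.
        At A: no right child.
        Visit A.
      Visit C.
    Visit U.
  Visit S.
At Z: go right to G.
  At G: go left to B.
    B is a leaf — visit B.
  At G: go right to D.
    D is a leaf — visit D.
  Visit G.
Visit Z.

T, X, F, L, V, A, C, U, S, B, D, G, Z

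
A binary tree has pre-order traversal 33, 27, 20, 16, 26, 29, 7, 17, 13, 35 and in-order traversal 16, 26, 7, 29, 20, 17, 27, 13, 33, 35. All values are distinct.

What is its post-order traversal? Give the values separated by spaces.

7 29 26 16 17 20 13 27 35 33

The first element of pre-order is the root; it splits in-order into left and right subtrees.
Root 33: left subtree has 8 nodes {16, 26, 7, 29, 20, 17, 27, 13}, right has 1 {35}.
  Root 27: left subtree has 6 nodes {16, 26, 7, 29, 20, 17}, right has 1 {13}.
    Root 20: left subtree has 4 nodes {16, 26, 7, 29}, right has 1 {17}.
      Root 16: left subtree has 0 nodes { }, right has 3 {26, 7, 29}.
        Root 26: left subtree has 0 nodes { }, right has 2 {7, 29}.
          Root 29: left subtree has 1 node {7}, right has 0 { }.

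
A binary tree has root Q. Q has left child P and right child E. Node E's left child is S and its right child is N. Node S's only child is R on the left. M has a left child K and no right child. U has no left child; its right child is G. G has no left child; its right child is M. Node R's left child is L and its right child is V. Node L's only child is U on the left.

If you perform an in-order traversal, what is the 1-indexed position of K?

In-order visits the left subtree, then the node, then the right subtree.
At Q: go left to P.
  P is a leaf — visit P.
Visit Q.
At Q: go right to E.
  At E: go left to S.
    At S: go left to R.
      At R: go left to L.
        At L: go left to U.
          At U: no left child.
          Visit U.
          At U: go right to G.
            At G: no left child.
            Visit G.
            At G: go right to M.
              At M: go left to K.
                K is a leaf — visit K.
              Visit M.
              At M: no right child.
        Visit L.
        At L: no right child.
      Visit R.
      At R: go right to V.
        V is a leaf — visit V.
    Visit S.
    At S: no right child.
  Visit E.
  At E: go right to N.
    N is a leaf — visit N.
Full in-order sequence: P, Q, U, G, K, M, L, R, V, S, E, N.

5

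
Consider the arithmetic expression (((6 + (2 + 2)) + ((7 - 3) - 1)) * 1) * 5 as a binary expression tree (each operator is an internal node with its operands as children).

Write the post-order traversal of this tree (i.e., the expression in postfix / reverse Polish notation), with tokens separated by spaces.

Post-order on an expression tree gives postfix notation: for each operator, emit left operand, right operand, then the operator.

6 2 2 + + 7 3 - 1 - + 1 * 5 *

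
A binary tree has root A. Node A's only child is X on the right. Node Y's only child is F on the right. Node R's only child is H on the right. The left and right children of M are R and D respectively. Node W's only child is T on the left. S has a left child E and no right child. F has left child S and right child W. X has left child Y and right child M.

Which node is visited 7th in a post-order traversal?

H

Post-order visits the left subtree, then the right subtree, then the node.
At A: no left child.
At A: go right to X.
  At X: go left to Y.
    At Y: no left child.
    At Y: go right to F.
      At F: go left to S.
        At S: go left to E.
          E is a leaf — visit E.
        At S: no right child.
        Visit S.
      At F: go right to W.
        At W: go left to T.
          T is a leaf — visit T.
        At W: no right child.
        Visit W.
      Visit F.
    Visit Y.
  At X: go right to M.
    At M: go left to R.
      At R: no left child.
      At R: go right to H.
        H is a leaf — visit H.
      Visit R.
    At M: go right to D.
      D is a leaf — visit D.
    Visit M.
  Visit X.
Visit A.
Full post-order sequence: E, S, T, W, F, Y, H, R, D, M, X, A.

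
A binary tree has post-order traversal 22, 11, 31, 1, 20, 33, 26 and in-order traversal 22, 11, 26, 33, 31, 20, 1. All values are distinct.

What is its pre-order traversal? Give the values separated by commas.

The last element of post-order is the root; it splits in-order into left and right subtrees.
Root 26: left subtree has 2 nodes {22, 11}, right has 4 {33, 31, 20, 1}.
  Root 11: left subtree has 1 node {22}, right has 0 { }.
  Root 33: left subtree has 0 nodes { }, right has 3 {31, 20, 1}.
    Root 20: left subtree has 1 node {31}, right has 1 {1}.

26, 11, 22, 33, 20, 31, 1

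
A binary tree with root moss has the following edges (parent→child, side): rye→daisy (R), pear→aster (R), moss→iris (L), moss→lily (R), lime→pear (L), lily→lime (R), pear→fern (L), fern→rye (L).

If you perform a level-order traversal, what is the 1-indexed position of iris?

Level-order visits nodes level by level from the root, left to right within each level.
Level 0: moss
Level 1: iris, lily
Level 2: lime
Level 3: pear
Level 4: fern, aster
Level 5: rye
Level 6: daisy
Full level-order sequence: moss, iris, lily, lime, pear, fern, aster, rye, daisy.

2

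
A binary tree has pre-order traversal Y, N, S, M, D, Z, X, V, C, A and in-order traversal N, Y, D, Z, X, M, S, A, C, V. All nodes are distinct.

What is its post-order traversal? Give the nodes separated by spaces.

N X Z D M A C V S Y

The first element of pre-order is the root; it splits in-order into left and right subtrees.
Root Y: left subtree has 1 node {N}, right has 8 {D, Z, X, M, S, A, C, V}.
  Root S: left subtree has 4 nodes {D, Z, X, M}, right has 3 {A, C, V}.
    Root M: left subtree has 3 nodes {D, Z, X}, right has 0 { }.
      Root D: left subtree has 0 nodes { }, right has 2 {Z, X}.
        Root Z: left subtree has 0 nodes { }, right has 1 {X}.
    Root V: left subtree has 2 nodes {A, C}, right has 0 { }.
      Root C: left subtree has 1 node {A}, right has 0 { }.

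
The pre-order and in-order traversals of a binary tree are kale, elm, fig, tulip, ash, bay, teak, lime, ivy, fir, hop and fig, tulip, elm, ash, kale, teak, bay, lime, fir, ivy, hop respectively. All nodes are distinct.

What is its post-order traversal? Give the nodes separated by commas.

The first element of pre-order is the root; it splits in-order into left and right subtrees.
Root kale: left subtree has 4 nodes {fig, tulip, elm, ash}, right has 6 {teak, bay, lime, fir, ivy, hop}.
  Root elm: left subtree has 2 nodes {fig, tulip}, right has 1 {ash}.
    Root fig: left subtree has 0 nodes { }, right has 1 {tulip}.
  Root bay: left subtree has 1 node {teak}, right has 4 {lime, fir, ivy, hop}.
    Root lime: left subtree has 0 nodes { }, right has 3 {fir, ivy, hop}.
      Root ivy: left subtree has 1 node {fir}, right has 1 {hop}.

tulip, fig, ash, elm, teak, fir, hop, ivy, lime, bay, kale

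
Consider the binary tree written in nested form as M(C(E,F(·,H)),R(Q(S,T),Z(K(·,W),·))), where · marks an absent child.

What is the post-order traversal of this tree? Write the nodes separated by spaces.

E H F C S T Q W K Z R M

Post-order visits the left subtree, then the right subtree, then the node.
At M: go left to C.
  At C: go left to E.
    E is a leaf — visit E.
  At C: go right to F.
    At F: no left child.
    At F: go right to H.
      H is a leaf — visit H.
    Visit F.
  Visit C.
At M: go right to R.
  At R: go left to Q.
    At Q: go left to S.
      S is a leaf — visit S.
    At Q: go right to T.
      T is a leaf — visit T.
    Visit Q.
  At R: go right to Z.
    At Z: go left to K.
      At K: no left child.
      At K: go right to W.
        W is a leaf — visit W.
      Visit K.
    At Z: no right child.
    Visit Z.
  Visit R.
Visit M.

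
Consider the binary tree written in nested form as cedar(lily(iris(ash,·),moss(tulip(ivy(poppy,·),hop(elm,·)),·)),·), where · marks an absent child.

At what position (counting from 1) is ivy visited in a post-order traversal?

4

Post-order visits the left subtree, then the right subtree, then the node.
At cedar: go left to lily.
  At lily: go left to iris.
    At iris: go left to ash.
      ash is a leaf — visit ash.
    At iris: no right child.
    Visit iris.
  At lily: go right to moss.
    At moss: go left to tulip.
      At tulip: go left to ivy.
        At ivy: go left to poppy.
          poppy is a leaf — visit poppy.
        At ivy: no right child.
        Visit ivy.
      At tulip: go right to hop.
        At hop: go left to elm.
          elm is a leaf — visit elm.
        At hop: no right child.
        Visit hop.
      Visit tulip.
    At moss: no right child.
    Visit moss.
  Visit lily.
At cedar: no right child.
Visit cedar.
Full post-order sequence: ash, iris, poppy, ivy, elm, hop, tulip, moss, lily, cedar.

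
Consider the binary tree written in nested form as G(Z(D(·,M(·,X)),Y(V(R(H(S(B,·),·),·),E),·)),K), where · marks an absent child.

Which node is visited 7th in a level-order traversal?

V

Level-order visits nodes level by level from the root, left to right within each level.
Level 0: G
Level 1: Z, K
Level 2: D, Y
Level 3: M, V
Level 4: X, R, E
Level 5: H
Level 6: S
Level 7: B
Full level-order sequence: G, Z, K, D, Y, M, V, X, R, E, H, S, B.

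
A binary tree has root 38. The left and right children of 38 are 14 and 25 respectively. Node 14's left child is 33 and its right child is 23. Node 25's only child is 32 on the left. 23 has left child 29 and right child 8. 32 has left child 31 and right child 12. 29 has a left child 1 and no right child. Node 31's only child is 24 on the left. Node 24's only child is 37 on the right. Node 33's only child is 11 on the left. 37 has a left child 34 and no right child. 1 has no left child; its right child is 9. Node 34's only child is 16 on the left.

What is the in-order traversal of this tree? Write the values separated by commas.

11, 33, 14, 1, 9, 29, 23, 8, 38, 24, 16, 34, 37, 31, 32, 12, 25

In-order visits the left subtree, then the node, then the right subtree.
At 38: go left to 14.
  At 14: go left to 33.
    At 33: go left to 11.
      11 is a leaf — visit 11.
    Visit 33.
    At 33: no right child.
  Visit 14.
  At 14: go right to 23.
    At 23: go left to 29.
      At 29: go left to 1.
        At 1: no left child.
        Visit 1.
        At 1: go right to 9.
          9 is a leaf — visit 9.
      Visit 29.
      At 29: no right child.
    Visit 23.
    At 23: go right to 8.
      8 is a leaf — visit 8.
Visit 38.
At 38: go right to 25.
  At 25: go left to 32.
    At 32: go left to 31.
      At 31: go left to 24.
        At 24: no left child.
        Visit 24.
        At 24: go right to 37.
          At 37: go left to 34.
            At 34: go left to 16.
              16 is a leaf — visit 16.
            Visit 34.
            At 34: no right child.
          Visit 37.
          At 37: no right child.
      Visit 31.
      At 31: no right child.
    Visit 32.
    At 32: go right to 12.
      12 is a leaf — visit 12.
  Visit 25.
  At 25: no right child.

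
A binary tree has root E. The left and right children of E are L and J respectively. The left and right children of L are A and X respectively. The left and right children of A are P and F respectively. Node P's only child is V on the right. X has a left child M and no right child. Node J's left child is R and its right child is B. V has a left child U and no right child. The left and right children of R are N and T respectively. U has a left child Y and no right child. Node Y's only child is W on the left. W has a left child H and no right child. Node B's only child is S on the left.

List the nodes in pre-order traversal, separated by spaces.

Pre-order visits the node, then its left subtree, then its right subtree.
Visit E.
At E: go left to L.
  Visit L.
  At L: go left to A.
    Visit A.
    At A: go left to P.
      Visit P.
      At P: no left child.
      At P: go right to V.
        Visit V.
        At V: go left to U.
          Visit U.
          At U: go left to Y.
            Visit Y.
            At Y: go left to W.
              Visit W.
              At W: go left to H.
                H is a leaf — visit H.
              At W: no right child.
            At Y: no right child.
          At U: no right child.
        At V: no right child.
    At A: go right to F.
      F is a leaf — visit F.
  At L: go right to X.
    Visit X.
    At X: go left to M.
      M is a leaf — visit M.
    At X: no right child.
At E: go right to J.
  Visit J.
  At J: go left to R.
    Visit R.
    At R: go left to N.
      N is a leaf — visit N.
    At R: go right to T.
      T is a leaf — visit T.
  At J: go right to B.
    Visit B.
    At B: go left to S.
      S is a leaf — visit S.
    At B: no right child.

E L A P V U Y W H F X M J R N T B S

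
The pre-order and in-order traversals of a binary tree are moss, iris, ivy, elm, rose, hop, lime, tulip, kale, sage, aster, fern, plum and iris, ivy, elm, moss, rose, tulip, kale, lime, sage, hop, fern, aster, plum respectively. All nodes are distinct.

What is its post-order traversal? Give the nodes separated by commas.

The first element of pre-order is the root; it splits in-order into left and right subtrees.
Root moss: left subtree has 3 nodes {iris, ivy, elm}, right has 9 {rose, tulip, kale, lime, sage, hop, fern, aster, plum}.
  Root iris: left subtree has 0 nodes { }, right has 2 {ivy, elm}.
    Root ivy: left subtree has 0 nodes { }, right has 1 {elm}.
  Root rose: left subtree has 0 nodes { }, right has 8 {tulip, kale, lime, sage, hop, fern, aster, plum}.
    Root hop: left subtree has 4 nodes {tulip, kale, lime, sage}, right has 3 {fern, aster, plum}.
      Root lime: left subtree has 2 nodes {tulip, kale}, right has 1 {sage}.
        Root tulip: left subtree has 0 nodes { }, right has 1 {kale}.
      Root aster: left subtree has 1 node {fern}, right has 1 {plum}.

elm, ivy, iris, kale, tulip, sage, lime, fern, plum, aster, hop, rose, moss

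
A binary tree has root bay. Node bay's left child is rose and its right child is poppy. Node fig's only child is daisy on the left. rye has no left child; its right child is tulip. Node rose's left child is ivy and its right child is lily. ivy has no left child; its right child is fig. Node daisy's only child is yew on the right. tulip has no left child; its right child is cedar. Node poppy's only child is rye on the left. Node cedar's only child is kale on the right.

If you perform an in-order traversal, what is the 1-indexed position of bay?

7

In-order visits the left subtree, then the node, then the right subtree.
At bay: go left to rose.
  At rose: go left to ivy.
    At ivy: no left child.
    Visit ivy.
    At ivy: go right to fig.
      At fig: go left to daisy.
        At daisy: no left child.
        Visit daisy.
        At daisy: go right to yew.
          yew is a leaf — visit yew.
      Visit fig.
      At fig: no right child.
  Visit rose.
  At rose: go right to lily.
    lily is a leaf — visit lily.
Visit bay.
At bay: go right to poppy.
  At poppy: go left to rye.
    At rye: no left child.
    Visit rye.
    At rye: go right to tulip.
      At tulip: no left child.
      Visit tulip.
      At tulip: go right to cedar.
        At cedar: no left child.
        Visit cedar.
        At cedar: go right to kale.
          kale is a leaf — visit kale.
  Visit poppy.
  At poppy: no right child.
Full in-order sequence: ivy, daisy, yew, fig, rose, lily, bay, rye, tulip, cedar, kale, poppy.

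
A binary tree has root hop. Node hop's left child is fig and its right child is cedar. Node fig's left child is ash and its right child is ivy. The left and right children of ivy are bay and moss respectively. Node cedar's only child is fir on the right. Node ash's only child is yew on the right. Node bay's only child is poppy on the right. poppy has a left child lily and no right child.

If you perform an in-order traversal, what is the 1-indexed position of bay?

In-order visits the left subtree, then the node, then the right subtree.
At hop: go left to fig.
  At fig: go left to ash.
    At ash: no left child.
    Visit ash.
    At ash: go right to yew.
      yew is a leaf — visit yew.
  Visit fig.
  At fig: go right to ivy.
    At ivy: go left to bay.
      At bay: no left child.
      Visit bay.
      At bay: go right to poppy.
        At poppy: go left to lily.
          lily is a leaf — visit lily.
        Visit poppy.
        At poppy: no right child.
    Visit ivy.
    At ivy: go right to moss.
      moss is a leaf — visit moss.
Visit hop.
At hop: go right to cedar.
  At cedar: no left child.
  Visit cedar.
  At cedar: go right to fir.
    fir is a leaf — visit fir.
Full in-order sequence: ash, yew, fig, bay, lily, poppy, ivy, moss, hop, cedar, fir.

4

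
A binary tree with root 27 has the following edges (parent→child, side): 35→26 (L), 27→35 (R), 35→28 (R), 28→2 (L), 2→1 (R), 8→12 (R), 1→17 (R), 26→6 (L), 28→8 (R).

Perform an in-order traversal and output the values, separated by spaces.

27 6 26 35 2 1 17 28 8 12

In-order visits the left subtree, then the node, then the right subtree.
At 27: no left child.
Visit 27.
At 27: go right to 35.
  At 35: go left to 26.
    At 26: go left to 6.
      6 is a leaf — visit 6.
    Visit 26.
    At 26: no right child.
  Visit 35.
  At 35: go right to 28.
    At 28: go left to 2.
      At 2: no left child.
      Visit 2.
      At 2: go right to 1.
        At 1: no left child.
        Visit 1.
        At 1: go right to 17.
          17 is a leaf — visit 17.
    Visit 28.
    At 28: go right to 8.
      At 8: no left child.
      Visit 8.
      At 8: go right to 12.
        12 is a leaf — visit 12.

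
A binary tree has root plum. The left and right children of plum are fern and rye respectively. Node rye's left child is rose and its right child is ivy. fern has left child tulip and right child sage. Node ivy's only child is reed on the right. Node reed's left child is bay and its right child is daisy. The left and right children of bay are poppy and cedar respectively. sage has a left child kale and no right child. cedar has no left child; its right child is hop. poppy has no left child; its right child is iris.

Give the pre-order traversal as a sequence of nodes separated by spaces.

Pre-order visits the node, then its left subtree, then its right subtree.
Visit plum.
At plum: go left to fern.
  Visit fern.
  At fern: go left to tulip.
    tulip is a leaf — visit tulip.
  At fern: go right to sage.
    Visit sage.
    At sage: go left to kale.
      kale is a leaf — visit kale.
    At sage: no right child.
At plum: go right to rye.
  Visit rye.
  At rye: go left to rose.
    rose is a leaf — visit rose.
  At rye: go right to ivy.
    Visit ivy.
    At ivy: no left child.
    At ivy: go right to reed.
      Visit reed.
      At reed: go left to bay.
        Visit bay.
        At bay: go left to poppy.
          Visit poppy.
          At poppy: no left child.
          At poppy: go right to iris.
            iris is a leaf — visit iris.
        At bay: go right to cedar.
          Visit cedar.
          At cedar: no left child.
          At cedar: go right to hop.
            hop is a leaf — visit hop.
      At reed: go right to daisy.
        daisy is a leaf — visit daisy.

plum fern tulip sage kale rye rose ivy reed bay poppy iris cedar hop daisy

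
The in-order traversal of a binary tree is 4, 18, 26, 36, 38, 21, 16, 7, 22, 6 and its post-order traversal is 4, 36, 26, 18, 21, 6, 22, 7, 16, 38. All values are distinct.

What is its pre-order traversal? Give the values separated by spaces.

38 18 4 26 36 16 21 7 22 6

The last element of post-order is the root; it splits in-order into left and right subtrees.
Root 38: left subtree has 4 nodes {4, 18, 26, 36}, right has 5 {21, 16, 7, 22, 6}.
  Root 18: left subtree has 1 node {4}, right has 2 {26, 36}.
    Root 26: left subtree has 0 nodes { }, right has 1 {36}.
  Root 16: left subtree has 1 node {21}, right has 3 {7, 22, 6}.
    Root 7: left subtree has 0 nodes { }, right has 2 {22, 6}.
      Root 22: left subtree has 0 nodes { }, right has 1 {6}.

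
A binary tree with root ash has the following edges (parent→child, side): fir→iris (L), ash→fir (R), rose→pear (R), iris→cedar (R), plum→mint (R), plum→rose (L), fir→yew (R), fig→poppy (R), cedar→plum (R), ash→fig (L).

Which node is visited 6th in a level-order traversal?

Level-order visits nodes level by level from the root, left to right within each level.
Level 0: ash
Level 1: fig, fir
Level 2: poppy, iris, yew
Level 3: cedar
Level 4: plum
Level 5: rose, mint
Level 6: pear
Full level-order sequence: ash, fig, fir, poppy, iris, yew, cedar, plum, rose, mint, pear.

yew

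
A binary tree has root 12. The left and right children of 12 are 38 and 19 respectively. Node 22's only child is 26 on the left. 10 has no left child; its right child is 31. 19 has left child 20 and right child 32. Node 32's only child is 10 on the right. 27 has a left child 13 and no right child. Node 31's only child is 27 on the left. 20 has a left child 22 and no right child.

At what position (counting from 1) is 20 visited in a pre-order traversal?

Pre-order visits the node, then its left subtree, then its right subtree.
Visit 12.
At 12: go left to 38.
  38 is a leaf — visit 38.
At 12: go right to 19.
  Visit 19.
  At 19: go left to 20.
    Visit 20.
    At 20: go left to 22.
      Visit 22.
      At 22: go left to 26.
        26 is a leaf — visit 26.
      At 22: no right child.
    At 20: no right child.
  At 19: go right to 32.
    Visit 32.
    At 32: no left child.
    At 32: go right to 10.
      Visit 10.
      At 10: no left child.
      At 10: go right to 31.
        Visit 31.
        At 31: go left to 27.
          Visit 27.
          At 27: go left to 13.
            13 is a leaf — visit 13.
          At 27: no right child.
        At 31: no right child.
Full pre-order sequence: 12, 38, 19, 20, 22, 26, 32, 10, 31, 27, 13.

4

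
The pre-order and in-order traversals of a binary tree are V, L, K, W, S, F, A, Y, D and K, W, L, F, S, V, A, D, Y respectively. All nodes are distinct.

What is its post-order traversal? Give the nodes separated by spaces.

W K F S L D Y A V

The first element of pre-order is the root; it splits in-order into left and right subtrees.
Root V: left subtree has 5 nodes {K, W, L, F, S}, right has 3 {A, D, Y}.
  Root L: left subtree has 2 nodes {K, W}, right has 2 {F, S}.
    Root K: left subtree has 0 nodes { }, right has 1 {W}.
    Root S: left subtree has 1 node {F}, right has 0 { }.
  Root A: left subtree has 0 nodes { }, right has 2 {D, Y}.
    Root Y: left subtree has 1 node {D}, right has 0 { }.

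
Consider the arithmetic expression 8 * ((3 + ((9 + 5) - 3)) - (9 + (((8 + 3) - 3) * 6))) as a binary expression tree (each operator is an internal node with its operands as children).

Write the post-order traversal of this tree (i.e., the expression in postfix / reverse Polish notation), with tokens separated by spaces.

Post-order on an expression tree gives postfix notation: for each operator, emit left operand, right operand, then the operator.

8 3 9 5 + 3 - + 9 8 3 + 3 - 6 * + - *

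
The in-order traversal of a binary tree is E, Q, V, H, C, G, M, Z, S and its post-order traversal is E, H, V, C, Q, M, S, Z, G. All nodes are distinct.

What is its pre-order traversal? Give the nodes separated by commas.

The last element of post-order is the root; it splits in-order into left and right subtrees.
Root G: left subtree has 5 nodes {E, Q, V, H, C}, right has 3 {M, Z, S}.
  Root Q: left subtree has 1 node {E}, right has 3 {V, H, C}.
    Root C: left subtree has 2 nodes {V, H}, right has 0 { }.
      Root V: left subtree has 0 nodes { }, right has 1 {H}.
  Root Z: left subtree has 1 node {M}, right has 1 {S}.

G, Q, E, C, V, H, Z, M, S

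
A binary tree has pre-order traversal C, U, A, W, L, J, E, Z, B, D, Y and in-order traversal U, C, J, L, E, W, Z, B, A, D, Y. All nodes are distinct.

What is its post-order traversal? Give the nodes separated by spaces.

U J E L B Z W Y D A C

The first element of pre-order is the root; it splits in-order into left and right subtrees.
Root C: left subtree has 1 node {U}, right has 9 {J, L, E, W, Z, B, A, D, Y}.
  Root A: left subtree has 6 nodes {J, L, E, W, Z, B}, right has 2 {D, Y}.
    Root W: left subtree has 3 nodes {J, L, E}, right has 2 {Z, B}.
      Root L: left subtree has 1 node {J}, right has 1 {E}.
      Root Z: left subtree has 0 nodes { }, right has 1 {B}.
    Root D: left subtree has 0 nodes { }, right has 1 {Y}.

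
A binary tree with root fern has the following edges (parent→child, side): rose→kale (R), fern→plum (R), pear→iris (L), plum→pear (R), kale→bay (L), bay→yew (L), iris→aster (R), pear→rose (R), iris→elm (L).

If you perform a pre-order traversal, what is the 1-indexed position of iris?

Pre-order visits the node, then its left subtree, then its right subtree.
Visit fern.
At fern: no left child.
At fern: go right to plum.
  Visit plum.
  At plum: no left child.
  At plum: go right to pear.
    Visit pear.
    At pear: go left to iris.
      Visit iris.
      At iris: go left to elm.
        elm is a leaf — visit elm.
      At iris: go right to aster.
        aster is a leaf — visit aster.
    At pear: go right to rose.
      Visit rose.
      At rose: no left child.
      At rose: go right to kale.
        Visit kale.
        At kale: go left to bay.
          Visit bay.
          At bay: go left to yew.
            yew is a leaf — visit yew.
          At bay: no right child.
        At kale: no right child.
Full pre-order sequence: fern, plum, pear, iris, elm, aster, rose, kale, bay, yew.

4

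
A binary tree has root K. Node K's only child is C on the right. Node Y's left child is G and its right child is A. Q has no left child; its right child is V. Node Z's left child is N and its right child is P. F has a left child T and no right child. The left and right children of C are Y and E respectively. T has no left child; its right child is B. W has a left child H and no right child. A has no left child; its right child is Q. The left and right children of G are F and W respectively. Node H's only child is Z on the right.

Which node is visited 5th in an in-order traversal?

In-order visits the left subtree, then the node, then the right subtree.
At K: no left child.
Visit K.
At K: go right to C.
  At C: go left to Y.
    At Y: go left to G.
      At G: go left to F.
        At F: go left to T.
          At T: no left child.
          Visit T.
          At T: go right to B.
            B is a leaf — visit B.
        Visit F.
        At F: no right child.
      Visit G.
      At G: go right to W.
        At W: go left to H.
          At H: no left child.
          Visit H.
          At H: go right to Z.
            At Z: go left to N.
              N is a leaf — visit N.
            Visit Z.
            At Z: go right to P.
              P is a leaf — visit P.
        Visit W.
        At W: no right child.
    Visit Y.
    At Y: go right to A.
      At A: no left child.
      Visit A.
      At A: go right to Q.
        At Q: no left child.
        Visit Q.
        At Q: go right to V.
          V is a leaf — visit V.
  Visit C.
  At C: go right to E.
    E is a leaf — visit E.
Full in-order sequence: K, T, B, F, G, H, N, Z, P, W, Y, A, Q, V, C, E.

G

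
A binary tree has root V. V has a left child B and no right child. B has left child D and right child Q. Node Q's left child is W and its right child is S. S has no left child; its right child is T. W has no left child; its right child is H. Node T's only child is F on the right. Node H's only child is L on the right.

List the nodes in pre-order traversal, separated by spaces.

Pre-order visits the node, then its left subtree, then its right subtree.
Visit V.
At V: go left to B.
  Visit B.
  At B: go left to D.
    D is a leaf — visit D.
  At B: go right to Q.
    Visit Q.
    At Q: go left to W.
      Visit W.
      At W: no left child.
      At W: go right to H.
        Visit H.
        At H: no left child.
        At H: go right to L.
          L is a leaf — visit L.
    At Q: go right to S.
      Visit S.
      At S: no left child.
      At S: go right to T.
        Visit T.
        At T: no left child.
        At T: go right to F.
          F is a leaf — visit F.
At V: no right child.

V B D Q W H L S T F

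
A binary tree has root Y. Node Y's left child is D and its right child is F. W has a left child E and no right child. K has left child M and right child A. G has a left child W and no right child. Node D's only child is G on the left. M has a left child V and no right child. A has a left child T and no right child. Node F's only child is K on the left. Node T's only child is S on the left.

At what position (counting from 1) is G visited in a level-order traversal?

Level-order visits nodes level by level from the root, left to right within each level.
Level 0: Y
Level 1: D, F
Level 2: G, K
Level 3: W, M, A
Level 4: E, V, T
Level 5: S
Full level-order sequence: Y, D, F, G, K, W, M, A, E, V, T, S.

4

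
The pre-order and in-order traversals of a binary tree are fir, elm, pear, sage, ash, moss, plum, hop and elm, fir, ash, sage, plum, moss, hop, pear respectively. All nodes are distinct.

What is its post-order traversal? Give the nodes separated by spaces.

The first element of pre-order is the root; it splits in-order into left and right subtrees.
Root fir: left subtree has 1 node {elm}, right has 6 {ash, sage, plum, moss, hop, pear}.
  Root pear: left subtree has 5 nodes {ash, sage, plum, moss, hop}, right has 0 { }.
    Root sage: left subtree has 1 node {ash}, right has 3 {plum, moss, hop}.
      Root moss: left subtree has 1 node {plum}, right has 1 {hop}.

elm ash plum hop moss sage pear fir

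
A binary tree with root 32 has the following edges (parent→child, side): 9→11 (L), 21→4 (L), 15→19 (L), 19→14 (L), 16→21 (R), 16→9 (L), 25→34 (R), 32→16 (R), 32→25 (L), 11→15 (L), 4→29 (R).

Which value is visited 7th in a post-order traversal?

9

Post-order visits the left subtree, then the right subtree, then the node.
At 32: go left to 25.
  At 25: no left child.
  At 25: go right to 34.
    34 is a leaf — visit 34.
  Visit 25.
At 32: go right to 16.
  At 16: go left to 9.
    At 9: go left to 11.
      At 11: go left to 15.
        At 15: go left to 19.
          At 19: go left to 14.
            14 is a leaf — visit 14.
          At 19: no right child.
          Visit 19.
        At 15: no right child.
        Visit 15.
      At 11: no right child.
      Visit 11.
    At 9: no right child.
    Visit 9.
  At 16: go right to 21.
    At 21: go left to 4.
      At 4: no left child.
      At 4: go right to 29.
        29 is a leaf — visit 29.
      Visit 4.
    At 21: no right child.
    Visit 21.
  Visit 16.
Visit 32.
Full post-order sequence: 34, 25, 14, 19, 15, 11, 9, 29, 4, 21, 16, 32.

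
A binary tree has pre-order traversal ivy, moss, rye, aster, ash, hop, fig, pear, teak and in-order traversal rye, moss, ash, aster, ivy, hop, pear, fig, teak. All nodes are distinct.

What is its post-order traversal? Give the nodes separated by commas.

The first element of pre-order is the root; it splits in-order into left and right subtrees.
Root ivy: left subtree has 4 nodes {rye, moss, ash, aster}, right has 4 {hop, pear, fig, teak}.
  Root moss: left subtree has 1 node {rye}, right has 2 {ash, aster}.
    Root aster: left subtree has 1 node {ash}, right has 0 { }.
  Root hop: left subtree has 0 nodes { }, right has 3 {pear, fig, teak}.
    Root fig: left subtree has 1 node {pear}, right has 1 {teak}.

rye, ash, aster, moss, pear, teak, fig, hop, ivy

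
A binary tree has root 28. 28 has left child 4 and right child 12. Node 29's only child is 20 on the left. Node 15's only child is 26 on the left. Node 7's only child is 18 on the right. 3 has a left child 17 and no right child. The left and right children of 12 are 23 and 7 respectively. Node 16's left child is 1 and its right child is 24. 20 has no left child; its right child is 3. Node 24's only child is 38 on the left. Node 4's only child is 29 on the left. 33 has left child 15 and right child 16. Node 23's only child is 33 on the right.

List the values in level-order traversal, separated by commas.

28, 4, 12, 29, 23, 7, 20, 33, 18, 3, 15, 16, 17, 26, 1, 24, 38

Level-order visits nodes level by level from the root, left to right within each level.
Level 0: 28
Level 1: 4, 12
Level 2: 29, 23, 7
Level 3: 20, 33, 18
Level 4: 3, 15, 16
Level 5: 17, 26, 1, 24
Level 6: 38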